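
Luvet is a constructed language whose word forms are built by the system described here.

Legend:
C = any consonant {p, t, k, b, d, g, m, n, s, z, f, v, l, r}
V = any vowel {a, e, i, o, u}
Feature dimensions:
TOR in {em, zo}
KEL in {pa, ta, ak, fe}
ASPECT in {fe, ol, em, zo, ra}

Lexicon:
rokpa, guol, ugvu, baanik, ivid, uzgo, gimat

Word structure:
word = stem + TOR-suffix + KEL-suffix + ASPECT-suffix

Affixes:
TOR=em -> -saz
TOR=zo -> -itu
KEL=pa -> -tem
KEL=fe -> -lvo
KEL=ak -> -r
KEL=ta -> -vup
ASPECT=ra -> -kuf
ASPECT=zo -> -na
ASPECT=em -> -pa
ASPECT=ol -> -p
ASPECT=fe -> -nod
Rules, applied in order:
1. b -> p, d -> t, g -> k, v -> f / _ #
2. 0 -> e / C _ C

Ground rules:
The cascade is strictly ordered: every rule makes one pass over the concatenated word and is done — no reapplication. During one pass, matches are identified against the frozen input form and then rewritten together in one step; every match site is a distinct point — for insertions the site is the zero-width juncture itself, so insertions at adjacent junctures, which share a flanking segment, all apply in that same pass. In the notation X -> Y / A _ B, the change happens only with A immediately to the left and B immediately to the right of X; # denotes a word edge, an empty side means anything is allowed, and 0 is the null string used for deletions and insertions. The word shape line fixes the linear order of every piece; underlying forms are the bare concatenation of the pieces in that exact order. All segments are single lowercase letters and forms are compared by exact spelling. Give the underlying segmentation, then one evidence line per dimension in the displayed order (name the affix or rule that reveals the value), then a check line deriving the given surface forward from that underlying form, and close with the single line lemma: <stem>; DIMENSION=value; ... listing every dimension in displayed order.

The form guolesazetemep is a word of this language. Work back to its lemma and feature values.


underlying: guol-saz-tem-p
TOR=em - signalled by the affix -saz
KEL=pa - signalled by the affix -tem
ASPECT=ol - signalled by the affix -p
check: guolsaztemp -> guolsaztemp -> guolesazetemep
lemma: guol; TOR=em; KEL=pa; ASPECT=ol


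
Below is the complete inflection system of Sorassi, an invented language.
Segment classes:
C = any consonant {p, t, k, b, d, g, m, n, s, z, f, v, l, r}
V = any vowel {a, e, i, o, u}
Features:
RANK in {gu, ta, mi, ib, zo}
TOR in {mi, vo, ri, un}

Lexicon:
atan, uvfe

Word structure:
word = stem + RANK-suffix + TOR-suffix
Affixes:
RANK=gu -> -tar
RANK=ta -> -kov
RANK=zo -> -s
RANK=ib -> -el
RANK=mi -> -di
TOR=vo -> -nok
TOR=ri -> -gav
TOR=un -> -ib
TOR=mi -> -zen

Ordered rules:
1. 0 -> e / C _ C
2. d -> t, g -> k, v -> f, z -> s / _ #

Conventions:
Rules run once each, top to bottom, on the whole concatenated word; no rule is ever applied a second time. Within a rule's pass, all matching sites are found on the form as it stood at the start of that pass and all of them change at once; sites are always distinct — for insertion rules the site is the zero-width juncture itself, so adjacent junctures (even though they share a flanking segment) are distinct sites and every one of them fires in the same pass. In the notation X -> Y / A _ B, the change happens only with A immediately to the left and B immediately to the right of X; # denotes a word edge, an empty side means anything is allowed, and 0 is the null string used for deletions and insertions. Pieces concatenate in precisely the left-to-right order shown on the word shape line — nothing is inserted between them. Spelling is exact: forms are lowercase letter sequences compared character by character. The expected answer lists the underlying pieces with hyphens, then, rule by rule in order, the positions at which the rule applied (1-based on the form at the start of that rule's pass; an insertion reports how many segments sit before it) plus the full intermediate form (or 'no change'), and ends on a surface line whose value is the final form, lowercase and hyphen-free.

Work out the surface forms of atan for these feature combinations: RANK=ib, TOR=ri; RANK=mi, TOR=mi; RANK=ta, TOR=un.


cell RANK=ib, TOR=ri:
underlying: atan-el-gav
1. 0 -> e / C _ C: inserts after position(s) 6: atanelegav
2. d -> t, g -> k, v -> f, z -> s / _ #: fires at position(s) 10: atanelegaf
surface: atanelegaf

cell RANK=mi, TOR=mi:
underlying: atan-di-zen
1. 0 -> e / C _ C: inserts after position(s) 4: atanedizen
2. d -> t, g -> k, v -> f, z -> s / _ #: no change
surface: atanedizen

cell RANK=ta, TOR=un:
underlying: atan-kov-ib
1. 0 -> e / C _ C: inserts after position(s) 4: atanekovib
2. d -> t, g -> k, v -> f, z -> s / _ #: no change
surface: atanekovib


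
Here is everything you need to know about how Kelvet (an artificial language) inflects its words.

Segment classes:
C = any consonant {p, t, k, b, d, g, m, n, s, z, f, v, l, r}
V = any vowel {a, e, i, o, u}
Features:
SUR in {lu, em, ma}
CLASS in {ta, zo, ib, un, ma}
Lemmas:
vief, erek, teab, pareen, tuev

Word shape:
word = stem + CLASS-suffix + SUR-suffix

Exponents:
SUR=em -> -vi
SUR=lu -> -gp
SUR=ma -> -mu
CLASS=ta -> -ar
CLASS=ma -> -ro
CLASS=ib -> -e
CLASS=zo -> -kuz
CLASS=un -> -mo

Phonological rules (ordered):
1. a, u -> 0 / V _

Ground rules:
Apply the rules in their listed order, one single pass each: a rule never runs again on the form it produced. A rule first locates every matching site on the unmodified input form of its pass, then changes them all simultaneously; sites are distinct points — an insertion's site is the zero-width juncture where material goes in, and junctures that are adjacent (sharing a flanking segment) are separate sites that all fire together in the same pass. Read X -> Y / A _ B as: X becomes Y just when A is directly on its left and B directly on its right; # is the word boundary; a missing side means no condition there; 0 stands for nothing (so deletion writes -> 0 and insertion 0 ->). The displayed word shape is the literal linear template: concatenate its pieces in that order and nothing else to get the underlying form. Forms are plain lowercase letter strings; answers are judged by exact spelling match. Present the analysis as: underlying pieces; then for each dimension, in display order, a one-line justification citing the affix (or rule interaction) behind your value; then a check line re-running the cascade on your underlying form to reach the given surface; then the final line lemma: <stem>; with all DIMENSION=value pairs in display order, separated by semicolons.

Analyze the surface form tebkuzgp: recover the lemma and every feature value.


underlying: teab-kuz-gp
SUR=lu - signalled by the affix -gp
CLASS=zo - signalled by the affix -kuz
check: teabkuzgp -> tebkuzgp
lemma: teab; SUR=lu; CLASS=zo


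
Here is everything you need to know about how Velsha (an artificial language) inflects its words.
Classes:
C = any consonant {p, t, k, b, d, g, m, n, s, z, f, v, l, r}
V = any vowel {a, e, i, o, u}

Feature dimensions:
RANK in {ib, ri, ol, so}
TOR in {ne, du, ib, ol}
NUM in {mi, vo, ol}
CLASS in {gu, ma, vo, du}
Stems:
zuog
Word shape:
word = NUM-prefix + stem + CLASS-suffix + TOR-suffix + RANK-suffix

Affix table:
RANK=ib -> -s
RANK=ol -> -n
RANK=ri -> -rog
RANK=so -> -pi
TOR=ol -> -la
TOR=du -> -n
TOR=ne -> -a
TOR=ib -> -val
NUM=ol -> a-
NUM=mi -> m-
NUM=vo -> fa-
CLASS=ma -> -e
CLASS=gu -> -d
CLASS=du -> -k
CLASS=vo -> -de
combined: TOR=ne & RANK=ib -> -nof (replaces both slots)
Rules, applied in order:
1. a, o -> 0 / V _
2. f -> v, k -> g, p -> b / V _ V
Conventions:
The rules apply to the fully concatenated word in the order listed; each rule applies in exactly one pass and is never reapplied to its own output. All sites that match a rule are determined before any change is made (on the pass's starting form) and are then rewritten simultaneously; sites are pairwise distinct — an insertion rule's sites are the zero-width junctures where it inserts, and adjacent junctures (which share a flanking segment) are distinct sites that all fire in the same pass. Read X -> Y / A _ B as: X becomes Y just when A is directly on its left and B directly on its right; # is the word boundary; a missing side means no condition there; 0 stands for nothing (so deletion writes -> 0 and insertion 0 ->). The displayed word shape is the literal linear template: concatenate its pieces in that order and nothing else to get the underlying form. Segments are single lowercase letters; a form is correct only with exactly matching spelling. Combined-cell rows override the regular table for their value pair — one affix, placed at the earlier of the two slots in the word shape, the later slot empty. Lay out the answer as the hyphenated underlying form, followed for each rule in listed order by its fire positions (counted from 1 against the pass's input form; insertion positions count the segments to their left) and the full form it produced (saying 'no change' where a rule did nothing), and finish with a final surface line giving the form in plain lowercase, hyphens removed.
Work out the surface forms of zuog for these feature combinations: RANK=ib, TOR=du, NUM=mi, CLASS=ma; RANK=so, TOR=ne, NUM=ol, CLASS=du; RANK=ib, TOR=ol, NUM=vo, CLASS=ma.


cell RANK=ib, TOR=du, NUM=mi, CLASS=ma:
underlying: m-zuog-e-n-s
1. a, o -> 0 / V _: fires at position(s) 4: mzugens
2. f -> v, k -> g, p -> b / V _ V: no change
surface: mzugens

cell RANK=so, TOR=ne, NUM=ol, CLASS=du:
underlying: a-zuog-k-a-pi
1. a, o -> 0 / V _: fires at position(s) 4: azugkapi
2. f -> v, k -> g, p -> b / V _ V: fires at position(s) 7: azugkabi
surface: azugkabi

cell RANK=ib, TOR=ol, NUM=vo, CLASS=ma:
underlying: fa-zuog-e-la-s
1. a, o -> 0 / V _: fires at position(s) 5: fazugelas
2. f -> v, k -> g, p -> b / V _ V: no change
surface: fazugelas


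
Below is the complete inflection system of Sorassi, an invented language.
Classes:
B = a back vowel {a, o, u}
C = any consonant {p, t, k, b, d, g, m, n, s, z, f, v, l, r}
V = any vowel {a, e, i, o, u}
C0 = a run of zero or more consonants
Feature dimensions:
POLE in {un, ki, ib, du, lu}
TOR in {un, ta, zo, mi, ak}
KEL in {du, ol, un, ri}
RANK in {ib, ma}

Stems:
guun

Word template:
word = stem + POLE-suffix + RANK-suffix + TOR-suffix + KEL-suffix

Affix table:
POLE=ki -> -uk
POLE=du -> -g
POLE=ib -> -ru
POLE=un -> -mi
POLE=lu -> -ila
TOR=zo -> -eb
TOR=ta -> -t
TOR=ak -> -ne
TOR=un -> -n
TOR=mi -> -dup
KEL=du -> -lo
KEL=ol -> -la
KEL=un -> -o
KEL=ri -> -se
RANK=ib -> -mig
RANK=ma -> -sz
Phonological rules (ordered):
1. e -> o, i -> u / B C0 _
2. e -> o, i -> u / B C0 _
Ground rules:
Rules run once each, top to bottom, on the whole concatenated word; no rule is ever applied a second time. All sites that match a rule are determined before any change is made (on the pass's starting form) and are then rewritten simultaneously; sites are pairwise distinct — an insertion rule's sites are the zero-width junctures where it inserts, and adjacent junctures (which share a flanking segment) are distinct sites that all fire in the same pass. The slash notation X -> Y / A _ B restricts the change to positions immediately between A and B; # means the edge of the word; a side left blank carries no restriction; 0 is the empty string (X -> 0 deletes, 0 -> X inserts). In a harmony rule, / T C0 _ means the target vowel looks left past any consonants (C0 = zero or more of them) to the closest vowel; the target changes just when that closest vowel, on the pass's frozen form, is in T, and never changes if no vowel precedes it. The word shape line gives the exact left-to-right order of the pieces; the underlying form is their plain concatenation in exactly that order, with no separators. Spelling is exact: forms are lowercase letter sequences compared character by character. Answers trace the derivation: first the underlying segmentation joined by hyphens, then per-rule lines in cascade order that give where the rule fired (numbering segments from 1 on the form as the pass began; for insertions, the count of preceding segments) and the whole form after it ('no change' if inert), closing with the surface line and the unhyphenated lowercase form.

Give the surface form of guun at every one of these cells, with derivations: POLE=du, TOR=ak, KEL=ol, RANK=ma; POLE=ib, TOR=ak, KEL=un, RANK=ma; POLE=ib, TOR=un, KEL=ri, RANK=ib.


cell POLE=du, TOR=ak, KEL=ol, RANK=ma:
underlying: guun-g-sz-ne-la
1. e -> o, i -> u / B C0 _: fires at position(s) 9: guungsznola
2. e -> o, i -> u / B C0 _: no change
surface: guungsznola

cell POLE=ib, TOR=ak, KEL=un, RANK=ma:
underlying: guun-ru-sz-ne-o
1. e -> o, i -> u / B C0 _: fires at position(s) 10: guunrusznoo
2. e -> o, i -> u / B C0 _: no change
surface: guunrusznoo

cell POLE=ib, TOR=un, KEL=ri, RANK=ib:
underlying: guun-ru-mig-n-se
1. e -> o, i -> u / B C0 _: fires at position(s) 8: guunrumugnse
2. e -> o, i -> u / B C0 _: fires at position(s) 12: guunrumugnso
surface: guunrumugnso


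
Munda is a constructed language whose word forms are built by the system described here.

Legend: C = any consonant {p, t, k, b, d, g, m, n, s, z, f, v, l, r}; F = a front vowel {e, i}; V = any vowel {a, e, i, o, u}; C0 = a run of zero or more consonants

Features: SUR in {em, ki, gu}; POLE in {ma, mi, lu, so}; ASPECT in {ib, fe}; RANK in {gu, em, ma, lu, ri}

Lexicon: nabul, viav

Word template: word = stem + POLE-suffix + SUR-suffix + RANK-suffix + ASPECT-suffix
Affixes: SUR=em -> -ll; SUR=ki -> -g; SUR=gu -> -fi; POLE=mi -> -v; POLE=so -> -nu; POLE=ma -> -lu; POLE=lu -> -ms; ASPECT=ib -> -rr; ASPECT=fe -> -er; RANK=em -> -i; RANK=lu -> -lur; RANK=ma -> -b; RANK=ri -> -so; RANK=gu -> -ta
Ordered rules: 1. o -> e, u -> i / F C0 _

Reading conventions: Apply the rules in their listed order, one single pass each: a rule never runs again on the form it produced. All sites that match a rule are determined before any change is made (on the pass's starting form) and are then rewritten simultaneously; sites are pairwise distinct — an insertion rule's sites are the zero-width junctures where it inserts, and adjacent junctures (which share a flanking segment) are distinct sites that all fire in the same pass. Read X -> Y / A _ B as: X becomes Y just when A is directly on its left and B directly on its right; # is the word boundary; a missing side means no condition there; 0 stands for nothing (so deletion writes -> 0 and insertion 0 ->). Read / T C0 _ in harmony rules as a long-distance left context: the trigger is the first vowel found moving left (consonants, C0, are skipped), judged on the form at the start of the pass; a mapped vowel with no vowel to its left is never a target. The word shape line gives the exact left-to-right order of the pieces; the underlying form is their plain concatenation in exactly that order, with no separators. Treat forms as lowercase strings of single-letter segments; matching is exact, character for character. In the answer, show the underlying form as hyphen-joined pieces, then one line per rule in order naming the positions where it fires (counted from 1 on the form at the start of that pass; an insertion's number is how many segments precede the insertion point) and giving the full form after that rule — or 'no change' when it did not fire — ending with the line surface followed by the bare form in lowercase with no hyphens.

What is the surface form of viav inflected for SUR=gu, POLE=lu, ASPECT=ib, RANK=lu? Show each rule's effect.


underlying: viav-ms-fi-lur-rr
1. o -> e, u -> i / F C0 _: fires at position(s) 10: viavmsfilirrr
surface: viavmsfilirrr


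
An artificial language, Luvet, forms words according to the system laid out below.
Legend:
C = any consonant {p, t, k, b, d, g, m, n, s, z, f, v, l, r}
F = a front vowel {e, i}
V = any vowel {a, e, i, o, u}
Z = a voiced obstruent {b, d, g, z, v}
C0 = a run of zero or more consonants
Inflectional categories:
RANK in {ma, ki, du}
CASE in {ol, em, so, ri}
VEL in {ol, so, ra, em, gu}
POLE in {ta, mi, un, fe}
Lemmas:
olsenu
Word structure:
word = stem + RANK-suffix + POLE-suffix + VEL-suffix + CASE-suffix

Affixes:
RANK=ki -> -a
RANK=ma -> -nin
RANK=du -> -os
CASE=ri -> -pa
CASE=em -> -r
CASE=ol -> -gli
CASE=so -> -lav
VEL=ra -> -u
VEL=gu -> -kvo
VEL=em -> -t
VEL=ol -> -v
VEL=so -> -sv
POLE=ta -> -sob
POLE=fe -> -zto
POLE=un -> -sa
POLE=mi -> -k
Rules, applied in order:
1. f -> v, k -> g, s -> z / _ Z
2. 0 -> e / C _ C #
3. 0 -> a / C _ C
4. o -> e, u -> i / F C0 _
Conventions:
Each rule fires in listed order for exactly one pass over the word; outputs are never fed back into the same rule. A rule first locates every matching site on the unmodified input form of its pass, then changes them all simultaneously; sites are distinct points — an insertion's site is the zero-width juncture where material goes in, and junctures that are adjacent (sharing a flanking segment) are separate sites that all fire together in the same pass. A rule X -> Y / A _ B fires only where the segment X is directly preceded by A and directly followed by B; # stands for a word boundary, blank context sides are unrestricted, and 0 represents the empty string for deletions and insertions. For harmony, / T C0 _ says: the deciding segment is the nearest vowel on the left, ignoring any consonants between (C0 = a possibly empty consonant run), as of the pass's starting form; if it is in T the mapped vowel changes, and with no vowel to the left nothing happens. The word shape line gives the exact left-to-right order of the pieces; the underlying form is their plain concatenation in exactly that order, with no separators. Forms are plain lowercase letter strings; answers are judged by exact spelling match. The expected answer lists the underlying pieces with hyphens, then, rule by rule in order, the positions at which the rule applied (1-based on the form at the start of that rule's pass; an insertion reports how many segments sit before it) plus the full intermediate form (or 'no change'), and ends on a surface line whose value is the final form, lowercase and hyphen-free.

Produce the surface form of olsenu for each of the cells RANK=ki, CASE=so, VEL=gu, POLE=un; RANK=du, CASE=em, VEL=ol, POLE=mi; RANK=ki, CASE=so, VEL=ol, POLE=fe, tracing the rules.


cell RANK=ki, CASE=so, VEL=gu, POLE=un:
underlying: olsenu-a-sa-kvo-lav
1. f -> v, k -> g, s -> z / _ Z: fires at position(s) 10: olsenuasagvolav
2. 0 -> e / C _ C #: no change
3. 0 -> a / C _ C: inserts after position(s) 2, 10: olasenuasagavolav
4. o -> e, u -> i / F C0 _: fires at position(s) 7: olaseniasagavolav
surface: olaseniasagavolav

cell RANK=du, CASE=em, VEL=ol, POLE=mi:
underlying: olsenu-os-k-v-r
1. f -> v, k -> g, s -> z / _ Z: fires at position(s) 9: olsenuosgvr
2. 0 -> e / C _ C #: inserts after position(s) 10: olsenuosgver
3. 0 -> a / C _ C: inserts after position(s) 2, 8, 9: olasenuosagaver
4. o -> e, u -> i / F C0 _: fires at position(s) 7: olaseniosagaver
surface: olaseniosagaver

cell RANK=ki, CASE=so, VEL=ol, POLE=fe:
underlying: olsenu-a-zto-v-lav
1. f -> v, k -> g, s -> z / _ Z: no change
2. 0 -> e / C _ C #: no change
3. 0 -> a / C _ C: inserts after position(s) 2, 8, 11: olasenuazatovalav
4. o -> e, u -> i / F C0 _: fires at position(s) 7: olaseniazatovalav
surface: olaseniazatovalav


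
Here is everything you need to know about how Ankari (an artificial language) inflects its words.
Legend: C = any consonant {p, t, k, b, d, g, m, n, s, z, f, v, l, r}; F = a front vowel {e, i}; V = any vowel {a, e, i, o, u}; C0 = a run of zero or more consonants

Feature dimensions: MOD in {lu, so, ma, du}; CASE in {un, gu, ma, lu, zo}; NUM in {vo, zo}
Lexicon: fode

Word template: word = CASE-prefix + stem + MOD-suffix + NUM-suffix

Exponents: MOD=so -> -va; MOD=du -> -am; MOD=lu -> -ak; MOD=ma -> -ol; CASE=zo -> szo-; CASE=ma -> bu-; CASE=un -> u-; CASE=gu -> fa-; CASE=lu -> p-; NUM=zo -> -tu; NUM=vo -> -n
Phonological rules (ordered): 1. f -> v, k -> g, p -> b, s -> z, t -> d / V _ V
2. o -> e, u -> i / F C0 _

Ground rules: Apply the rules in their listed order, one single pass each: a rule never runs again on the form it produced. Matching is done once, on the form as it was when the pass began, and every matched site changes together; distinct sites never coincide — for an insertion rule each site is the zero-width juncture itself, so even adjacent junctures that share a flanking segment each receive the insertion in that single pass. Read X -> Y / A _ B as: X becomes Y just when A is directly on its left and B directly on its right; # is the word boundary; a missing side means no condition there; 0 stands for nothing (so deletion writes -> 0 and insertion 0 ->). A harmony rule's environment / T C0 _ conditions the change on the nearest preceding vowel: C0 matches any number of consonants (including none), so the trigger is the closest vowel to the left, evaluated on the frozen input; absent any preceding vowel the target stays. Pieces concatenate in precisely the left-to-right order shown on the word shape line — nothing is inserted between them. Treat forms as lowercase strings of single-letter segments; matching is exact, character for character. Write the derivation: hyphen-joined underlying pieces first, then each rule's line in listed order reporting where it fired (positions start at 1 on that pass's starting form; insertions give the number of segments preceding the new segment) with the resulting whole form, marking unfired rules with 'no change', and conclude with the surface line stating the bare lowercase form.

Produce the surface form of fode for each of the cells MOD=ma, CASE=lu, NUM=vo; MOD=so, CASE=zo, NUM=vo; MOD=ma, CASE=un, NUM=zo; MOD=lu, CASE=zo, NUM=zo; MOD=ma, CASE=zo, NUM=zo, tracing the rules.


cell MOD=ma, CASE=lu, NUM=vo:
underlying: p-fode-ol-n
1. f -> v, k -> g, p -> b, s -> z, t -> d / V _ V: no change
2. o -> e, u -> i / F C0 _: fires at position(s) 6: pfodeeln
surface: pfodeeln

cell MOD=so, CASE=zo, NUM=vo:
underlying: szo-fode-va-n
1. f -> v, k -> g, p -> b, s -> z, t -> d / V _ V: fires at position(s) 4: szovodevan
2. o -> e, u -> i / F C0 _: no change
surface: szovodevan

cell MOD=ma, CASE=un, NUM=zo:
underlying: u-fode-ol-tu
1. f -> v, k -> g, p -> b, s -> z, t -> d / V _ V: fires at position(s) 2: uvodeoltu
2. o -> e, u -> i / F C0 _: fires at position(s) 6: uvodeeltu
surface: uvodeeltu

cell MOD=lu, CASE=zo, NUM=zo:
underlying: szo-fode-ak-tu
1. f -> v, k -> g, p -> b, s -> z, t -> d / V _ V: fires at position(s) 4: szovodeaktu
2. o -> e, u -> i / F C0 _: no change
surface: szovodeaktu

cell MOD=ma, CASE=zo, NUM=zo:
underlying: szo-fode-ol-tu
1. f -> v, k -> g, p -> b, s -> z, t -> d / V _ V: fires at position(s) 4: szovodeoltu
2. o -> e, u -> i / F C0 _: fires at position(s) 8: szovodeeltu
surface: szovodeeltu


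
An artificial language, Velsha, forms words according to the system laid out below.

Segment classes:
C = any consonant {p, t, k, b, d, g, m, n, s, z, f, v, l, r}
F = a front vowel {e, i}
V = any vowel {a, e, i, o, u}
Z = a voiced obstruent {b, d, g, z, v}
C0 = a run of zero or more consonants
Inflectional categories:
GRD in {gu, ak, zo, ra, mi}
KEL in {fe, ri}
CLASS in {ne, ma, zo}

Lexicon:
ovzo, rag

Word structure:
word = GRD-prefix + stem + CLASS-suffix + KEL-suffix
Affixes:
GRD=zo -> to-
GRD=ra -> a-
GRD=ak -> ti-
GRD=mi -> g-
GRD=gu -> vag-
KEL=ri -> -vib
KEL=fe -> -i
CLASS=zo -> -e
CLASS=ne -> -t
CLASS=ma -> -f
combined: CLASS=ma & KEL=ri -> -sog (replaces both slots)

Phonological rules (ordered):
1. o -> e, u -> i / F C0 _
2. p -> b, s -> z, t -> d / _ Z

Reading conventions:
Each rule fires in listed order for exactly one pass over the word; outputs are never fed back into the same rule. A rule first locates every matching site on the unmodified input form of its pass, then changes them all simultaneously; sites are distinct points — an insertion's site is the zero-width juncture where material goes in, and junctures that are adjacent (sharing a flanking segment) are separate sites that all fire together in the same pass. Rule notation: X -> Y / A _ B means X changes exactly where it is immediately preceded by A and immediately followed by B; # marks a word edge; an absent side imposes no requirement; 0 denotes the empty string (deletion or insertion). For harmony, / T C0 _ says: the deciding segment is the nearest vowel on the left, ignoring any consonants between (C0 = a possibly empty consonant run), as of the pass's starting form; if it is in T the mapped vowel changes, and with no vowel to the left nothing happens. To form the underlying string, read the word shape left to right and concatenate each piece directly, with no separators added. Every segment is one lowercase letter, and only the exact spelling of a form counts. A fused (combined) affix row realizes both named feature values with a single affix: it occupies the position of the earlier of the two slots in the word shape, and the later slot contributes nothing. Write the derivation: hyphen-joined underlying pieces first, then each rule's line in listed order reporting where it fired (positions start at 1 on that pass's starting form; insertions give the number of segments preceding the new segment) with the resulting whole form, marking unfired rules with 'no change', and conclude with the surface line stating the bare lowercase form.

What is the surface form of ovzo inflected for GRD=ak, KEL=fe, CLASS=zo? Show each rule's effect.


underlying: ti-ovzo-e-i
1. o -> e, u -> i / F C0 _: fires at position(s) 3: tievzoei
2. p -> b, s -> z, t -> d / _ Z: no change
surface: tievzoei


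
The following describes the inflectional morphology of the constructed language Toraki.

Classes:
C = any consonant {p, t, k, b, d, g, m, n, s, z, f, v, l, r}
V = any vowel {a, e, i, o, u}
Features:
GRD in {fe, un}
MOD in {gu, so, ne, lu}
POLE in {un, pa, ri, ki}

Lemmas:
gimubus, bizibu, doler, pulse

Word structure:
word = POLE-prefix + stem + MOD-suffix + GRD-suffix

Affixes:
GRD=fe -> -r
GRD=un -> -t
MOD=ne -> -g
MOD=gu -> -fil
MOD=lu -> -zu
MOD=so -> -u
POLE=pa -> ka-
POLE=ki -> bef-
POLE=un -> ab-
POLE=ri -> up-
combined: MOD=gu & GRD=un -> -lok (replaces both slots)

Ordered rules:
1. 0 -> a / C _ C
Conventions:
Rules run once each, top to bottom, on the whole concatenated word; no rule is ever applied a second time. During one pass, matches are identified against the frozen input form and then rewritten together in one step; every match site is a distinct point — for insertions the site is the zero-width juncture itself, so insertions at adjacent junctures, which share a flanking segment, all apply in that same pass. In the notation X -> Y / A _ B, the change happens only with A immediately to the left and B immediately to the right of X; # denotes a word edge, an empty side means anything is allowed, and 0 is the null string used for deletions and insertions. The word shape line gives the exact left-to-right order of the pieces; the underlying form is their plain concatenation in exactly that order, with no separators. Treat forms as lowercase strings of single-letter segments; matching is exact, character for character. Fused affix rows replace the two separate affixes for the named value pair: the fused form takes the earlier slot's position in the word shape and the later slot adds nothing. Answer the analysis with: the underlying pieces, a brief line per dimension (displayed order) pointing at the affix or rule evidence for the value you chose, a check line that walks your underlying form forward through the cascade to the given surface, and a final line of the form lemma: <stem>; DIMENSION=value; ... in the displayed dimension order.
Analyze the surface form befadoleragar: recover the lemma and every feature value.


underlying: bef-doler-g-r
GRD=fe - signalled by the affix -r
MOD=ne - signalled by the affix -g
POLE=ki - signalled by the affix bef-
check: befdolergr -> befadoleragar
lemma: doler; GRD=fe; MOD=ne; POLE=ki


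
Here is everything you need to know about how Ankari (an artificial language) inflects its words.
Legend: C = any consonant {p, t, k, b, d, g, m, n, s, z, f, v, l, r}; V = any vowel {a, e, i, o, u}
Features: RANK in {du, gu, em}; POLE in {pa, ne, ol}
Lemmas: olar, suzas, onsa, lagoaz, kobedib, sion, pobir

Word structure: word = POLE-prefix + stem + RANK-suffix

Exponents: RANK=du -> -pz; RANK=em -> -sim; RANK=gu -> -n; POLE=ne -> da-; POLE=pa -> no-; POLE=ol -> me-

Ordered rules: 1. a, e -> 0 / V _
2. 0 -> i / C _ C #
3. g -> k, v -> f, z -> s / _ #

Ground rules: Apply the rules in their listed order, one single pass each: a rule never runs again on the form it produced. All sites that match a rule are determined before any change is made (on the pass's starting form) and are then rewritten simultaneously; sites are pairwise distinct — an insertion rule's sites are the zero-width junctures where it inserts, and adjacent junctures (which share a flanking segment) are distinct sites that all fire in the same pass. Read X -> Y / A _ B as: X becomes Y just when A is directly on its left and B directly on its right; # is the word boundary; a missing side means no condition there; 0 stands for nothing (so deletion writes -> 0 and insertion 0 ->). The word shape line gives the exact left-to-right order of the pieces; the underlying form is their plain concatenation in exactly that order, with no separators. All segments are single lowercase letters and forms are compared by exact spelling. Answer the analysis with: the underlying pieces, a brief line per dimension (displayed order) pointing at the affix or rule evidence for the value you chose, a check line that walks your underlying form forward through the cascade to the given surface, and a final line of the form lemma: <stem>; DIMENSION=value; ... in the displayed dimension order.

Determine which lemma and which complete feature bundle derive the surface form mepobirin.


underlying: me-pobir-n
RANK=gu - signalled by the affix -n
POLE=ol - signalled by the affix me-
check: mepobirn -> mepobirn -> mepobirin -> mepobirin
lemma: pobir; RANK=gu; POLE=ol


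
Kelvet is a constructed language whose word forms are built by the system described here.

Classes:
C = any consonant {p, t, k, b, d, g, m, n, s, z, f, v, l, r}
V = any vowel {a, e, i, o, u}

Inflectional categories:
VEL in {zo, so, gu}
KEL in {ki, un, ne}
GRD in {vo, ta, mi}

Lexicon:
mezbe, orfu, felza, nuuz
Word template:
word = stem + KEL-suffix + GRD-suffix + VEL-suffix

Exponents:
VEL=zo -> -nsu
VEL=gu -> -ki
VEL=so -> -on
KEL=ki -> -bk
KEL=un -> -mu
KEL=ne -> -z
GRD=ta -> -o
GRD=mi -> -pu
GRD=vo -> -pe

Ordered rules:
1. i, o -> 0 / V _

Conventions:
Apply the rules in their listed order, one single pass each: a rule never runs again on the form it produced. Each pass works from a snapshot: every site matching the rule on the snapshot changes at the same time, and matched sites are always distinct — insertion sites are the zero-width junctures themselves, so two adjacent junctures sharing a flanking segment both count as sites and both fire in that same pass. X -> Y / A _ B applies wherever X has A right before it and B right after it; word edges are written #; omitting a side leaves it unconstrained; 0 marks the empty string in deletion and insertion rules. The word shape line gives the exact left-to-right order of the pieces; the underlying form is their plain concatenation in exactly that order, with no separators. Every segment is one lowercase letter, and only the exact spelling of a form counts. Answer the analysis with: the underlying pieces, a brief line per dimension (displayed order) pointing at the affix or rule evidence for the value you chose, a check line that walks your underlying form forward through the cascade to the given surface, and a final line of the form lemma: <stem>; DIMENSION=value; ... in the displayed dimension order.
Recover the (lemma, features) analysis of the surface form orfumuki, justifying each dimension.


underlying: orfu-mu-o-ki
VEL=gu - signalled by the affix -ki
KEL=un - signalled by the affix -mu
GRD=ta - signalled by the affix -o
check: orfumuoki -> orfumuki
lemma: orfu; VEL=gu; KEL=un; GRD=ta


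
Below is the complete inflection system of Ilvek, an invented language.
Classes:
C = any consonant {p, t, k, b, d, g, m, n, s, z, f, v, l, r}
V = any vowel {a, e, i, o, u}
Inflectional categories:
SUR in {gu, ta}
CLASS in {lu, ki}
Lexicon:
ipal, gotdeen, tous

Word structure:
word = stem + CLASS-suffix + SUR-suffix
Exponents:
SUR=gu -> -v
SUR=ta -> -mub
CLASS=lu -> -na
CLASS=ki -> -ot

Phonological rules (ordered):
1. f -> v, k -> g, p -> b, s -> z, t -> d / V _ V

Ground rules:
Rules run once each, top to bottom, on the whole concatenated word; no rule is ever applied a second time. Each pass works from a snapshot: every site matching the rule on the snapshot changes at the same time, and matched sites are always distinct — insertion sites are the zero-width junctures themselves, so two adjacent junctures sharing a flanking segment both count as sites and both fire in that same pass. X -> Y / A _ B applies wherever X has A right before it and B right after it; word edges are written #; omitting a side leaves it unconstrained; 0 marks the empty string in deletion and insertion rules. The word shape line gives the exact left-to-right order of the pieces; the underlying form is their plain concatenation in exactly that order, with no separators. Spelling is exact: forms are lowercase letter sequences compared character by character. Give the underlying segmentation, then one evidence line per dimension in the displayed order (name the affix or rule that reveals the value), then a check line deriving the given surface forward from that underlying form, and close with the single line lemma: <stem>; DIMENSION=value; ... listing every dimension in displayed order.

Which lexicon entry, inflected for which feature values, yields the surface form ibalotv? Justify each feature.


underlying: ipal-ot-v
SUR=gu - signalled by the affix -v
CLASS=ki - signalled by the affix -ot
check: ipalotv -> ibalotv
lemma: ipal; SUR=gu; CLASS=ki


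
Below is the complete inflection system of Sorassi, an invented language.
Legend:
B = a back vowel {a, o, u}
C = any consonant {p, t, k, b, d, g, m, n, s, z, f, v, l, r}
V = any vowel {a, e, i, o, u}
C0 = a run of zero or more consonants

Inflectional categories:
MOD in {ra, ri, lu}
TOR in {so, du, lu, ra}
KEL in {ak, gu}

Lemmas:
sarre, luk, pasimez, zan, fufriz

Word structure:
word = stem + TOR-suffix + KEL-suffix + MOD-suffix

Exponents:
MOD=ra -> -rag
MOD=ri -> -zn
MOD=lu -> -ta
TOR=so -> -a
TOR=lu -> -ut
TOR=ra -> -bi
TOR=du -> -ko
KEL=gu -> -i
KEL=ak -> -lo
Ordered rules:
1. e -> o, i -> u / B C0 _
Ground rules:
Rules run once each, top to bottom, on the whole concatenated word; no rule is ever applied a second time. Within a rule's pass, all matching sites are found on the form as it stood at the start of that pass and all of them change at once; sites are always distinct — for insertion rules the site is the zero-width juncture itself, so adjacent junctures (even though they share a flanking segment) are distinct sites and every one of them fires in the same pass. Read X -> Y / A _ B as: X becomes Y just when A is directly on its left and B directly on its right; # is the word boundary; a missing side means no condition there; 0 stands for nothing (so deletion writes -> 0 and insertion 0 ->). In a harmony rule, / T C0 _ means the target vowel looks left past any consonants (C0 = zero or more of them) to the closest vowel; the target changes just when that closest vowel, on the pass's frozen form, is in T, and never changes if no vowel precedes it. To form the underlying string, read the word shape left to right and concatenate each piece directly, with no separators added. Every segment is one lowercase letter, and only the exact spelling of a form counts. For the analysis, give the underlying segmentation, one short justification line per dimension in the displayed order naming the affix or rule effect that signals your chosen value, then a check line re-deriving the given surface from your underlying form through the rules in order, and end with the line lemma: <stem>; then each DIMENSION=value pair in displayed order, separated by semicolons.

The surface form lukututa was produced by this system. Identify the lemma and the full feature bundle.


underlying: luk-ut-i-ta
MOD=lu - signalled by the affix -ta
TOR=lu - signalled by the affix -ut
KEL=gu - signalled by the affix -i
check: lukutita -> lukututa
lemma: luk; MOD=lu; TOR=lu; KEL=gu


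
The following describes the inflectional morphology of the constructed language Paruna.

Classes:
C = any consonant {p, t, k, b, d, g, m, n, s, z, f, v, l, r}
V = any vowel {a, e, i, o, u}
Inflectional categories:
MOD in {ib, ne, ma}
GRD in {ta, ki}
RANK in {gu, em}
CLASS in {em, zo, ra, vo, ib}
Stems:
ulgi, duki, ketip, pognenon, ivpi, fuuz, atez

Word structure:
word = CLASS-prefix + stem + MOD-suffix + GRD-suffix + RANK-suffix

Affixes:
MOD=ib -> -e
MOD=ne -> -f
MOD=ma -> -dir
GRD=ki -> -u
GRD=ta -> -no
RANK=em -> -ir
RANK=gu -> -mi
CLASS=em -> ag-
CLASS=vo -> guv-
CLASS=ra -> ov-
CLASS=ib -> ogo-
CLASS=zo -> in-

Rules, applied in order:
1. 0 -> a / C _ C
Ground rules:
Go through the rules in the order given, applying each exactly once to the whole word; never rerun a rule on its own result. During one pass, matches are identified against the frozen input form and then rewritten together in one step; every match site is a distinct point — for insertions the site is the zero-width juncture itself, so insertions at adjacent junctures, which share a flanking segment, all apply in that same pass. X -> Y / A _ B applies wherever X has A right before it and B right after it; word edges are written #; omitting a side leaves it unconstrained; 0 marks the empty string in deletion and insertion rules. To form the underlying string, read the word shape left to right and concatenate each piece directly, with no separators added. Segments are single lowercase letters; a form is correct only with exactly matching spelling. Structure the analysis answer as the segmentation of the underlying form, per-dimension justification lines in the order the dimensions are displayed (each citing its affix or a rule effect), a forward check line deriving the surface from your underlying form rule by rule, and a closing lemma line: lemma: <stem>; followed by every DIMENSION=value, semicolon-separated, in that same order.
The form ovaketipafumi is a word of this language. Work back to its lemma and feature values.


underlying: ov-ketip-f-u-mi
MOD=ne - signalled by the affix -f
GRD=ki - signalled by the affix -u
RANK=gu - signalled by the affix -mi
CLASS=ra - signalled by the affix ov-
check: ovketipfumi -> ovaketipafumi
lemma: ketip; MOD=ne; GRD=ki; RANK=gu; CLASS=ra


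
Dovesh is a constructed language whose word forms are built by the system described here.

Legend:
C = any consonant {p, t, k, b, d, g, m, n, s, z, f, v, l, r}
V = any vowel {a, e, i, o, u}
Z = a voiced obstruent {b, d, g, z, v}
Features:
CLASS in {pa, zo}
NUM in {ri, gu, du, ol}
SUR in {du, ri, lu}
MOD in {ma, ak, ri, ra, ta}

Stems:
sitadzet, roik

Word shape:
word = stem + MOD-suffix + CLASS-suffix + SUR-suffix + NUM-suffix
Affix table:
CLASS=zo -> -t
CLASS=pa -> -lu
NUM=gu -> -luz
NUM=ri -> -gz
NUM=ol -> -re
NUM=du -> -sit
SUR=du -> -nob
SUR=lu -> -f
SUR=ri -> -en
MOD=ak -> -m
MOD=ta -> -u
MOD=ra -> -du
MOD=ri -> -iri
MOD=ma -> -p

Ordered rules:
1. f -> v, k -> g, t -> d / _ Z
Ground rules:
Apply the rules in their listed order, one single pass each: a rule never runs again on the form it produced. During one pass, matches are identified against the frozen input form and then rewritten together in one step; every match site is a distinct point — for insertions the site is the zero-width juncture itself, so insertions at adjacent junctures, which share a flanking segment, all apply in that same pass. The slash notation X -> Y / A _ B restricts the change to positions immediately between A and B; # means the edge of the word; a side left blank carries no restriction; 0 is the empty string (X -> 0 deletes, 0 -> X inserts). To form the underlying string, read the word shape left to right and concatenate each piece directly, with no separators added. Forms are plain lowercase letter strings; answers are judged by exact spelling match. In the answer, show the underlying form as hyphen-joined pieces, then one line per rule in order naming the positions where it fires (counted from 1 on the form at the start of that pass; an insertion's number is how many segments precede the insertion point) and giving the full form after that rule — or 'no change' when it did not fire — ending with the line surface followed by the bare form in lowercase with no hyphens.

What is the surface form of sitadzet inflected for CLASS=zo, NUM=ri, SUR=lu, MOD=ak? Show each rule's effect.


underlying: sitadzet-m-t-f-gz
1. f -> v, k -> g, t -> d / _ Z: fires at position(s) 11: sitadzetmtvgz
surface: sitadzetmtvgz
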